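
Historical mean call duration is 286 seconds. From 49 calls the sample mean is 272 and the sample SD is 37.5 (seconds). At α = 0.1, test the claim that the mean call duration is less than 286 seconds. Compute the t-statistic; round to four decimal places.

H0: μ = 286; H1: μ < 286 (one-sample t-test, left-tailed).
t = (x̄ − μ₀)/(s/√n) = (272 − 286)/(37.5/√49) = -2.6133
df = n − 1 = 48
p-value = P(T ≤ -2.6133) ≈ 0.0060
Since p ≈ 0.0060 < α = 0.1, reject H0; the data support H1.

-2.6133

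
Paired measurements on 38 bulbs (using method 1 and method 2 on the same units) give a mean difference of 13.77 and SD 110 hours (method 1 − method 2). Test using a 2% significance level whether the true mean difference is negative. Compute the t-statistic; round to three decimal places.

H0: μ_d = 0; H1: μ_d < 0 (paired t-test on the differences, left-tailed).
t = d̄/(s_d/√n) = 13.77/(110/√38) = 0.772
df = n − 1 = 37
p-value = P(T ≤ 0.772) ≈ 0.7774
Since p ≈ 0.7774 > α = 0.02, fail to reject H0; the evidence is not statistically significant.

0.772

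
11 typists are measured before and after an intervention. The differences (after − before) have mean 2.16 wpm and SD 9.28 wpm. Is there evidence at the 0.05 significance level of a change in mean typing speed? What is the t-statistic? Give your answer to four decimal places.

0.7720

H0: μ_d = 0; H1: μ_d ≠ 0 (paired t-test on the differences, two-sided).
t = d̄/(s_d/√n) = 2.16/(9.28/√11) = 0.7720
df = n − 1 = 10
Two-sided p-value ≈ 0.4580
Since p ≈ 0.4580 > α = 0.05, fail to reject H0; the evidence is not statistically significant.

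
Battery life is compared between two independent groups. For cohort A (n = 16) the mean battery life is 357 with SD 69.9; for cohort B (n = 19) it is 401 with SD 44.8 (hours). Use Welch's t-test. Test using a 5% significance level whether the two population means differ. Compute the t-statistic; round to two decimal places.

Let group 1 = cohort A, group 2 = cohort B. H0: μ_1 = μ_2; H1: μ_1 ≠ μ_2 (Welch's two-sample t-test, two-sided).
t = (x̄_1 − x̄_2)/√(s_1²/n_1 + s_2²/n_2) = (357 − 401)/√(69.9²/16 + 44.8²/19) = -2.17
Welch–Satterthwaite df ≈ 24.71
Two-sided p-value ≈ 0.0398
Since p ≈ 0.0398 < α = 0.05, reject H0; the evidence is statistically significant.

-2.17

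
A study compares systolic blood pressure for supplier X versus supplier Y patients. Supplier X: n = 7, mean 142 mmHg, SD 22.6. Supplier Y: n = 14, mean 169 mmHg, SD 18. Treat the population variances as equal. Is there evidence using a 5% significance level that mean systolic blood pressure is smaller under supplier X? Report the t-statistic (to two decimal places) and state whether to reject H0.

t = -2.98; reject H0

Let group 1 = supplier X, group 2 = supplier Y. H0: μ_1 = μ_2; H1: μ_1 < μ_2 (two-sample pooled-variance t-test, left-tailed).
s_p² = [(7−1)·22.6² + (14−1)·18²]/(7+14−2) = 382.977
t = (142 − 169)/√[382.977·(1/7 + 1/14)] = -2.98
df = n₁ + n₂ − 2 = 19
p-value = P(T ≤ -2.98) ≈ 0.0038
Since p ≈ 0.0038 < α = 0.05, reject H0; the data support H1.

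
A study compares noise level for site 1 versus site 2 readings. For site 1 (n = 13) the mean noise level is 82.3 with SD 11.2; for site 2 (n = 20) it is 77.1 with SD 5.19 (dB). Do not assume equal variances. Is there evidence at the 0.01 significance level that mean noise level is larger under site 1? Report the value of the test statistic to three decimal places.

1.568

Let group 1 = site 1, group 2 = site 2. H0: μ_1 = μ_2; H1: μ_1 > μ_2 (Welch's two-sample t-test, right-tailed).
t = (x̄_1 − x̄_2)/√(s_1²/n_1 + s_2²/n_2) = (82.3 − 77.1)/√(11.2²/13 + 5.19²/20) = 1.568
Welch–Satterthwaite df ≈ 15.39
p-value = P(T ≥ 1.568) ≈ 0.069
Since p ≈ 0.069 > α = 0.01, fail to reject H0; the evidence is not statistically significant.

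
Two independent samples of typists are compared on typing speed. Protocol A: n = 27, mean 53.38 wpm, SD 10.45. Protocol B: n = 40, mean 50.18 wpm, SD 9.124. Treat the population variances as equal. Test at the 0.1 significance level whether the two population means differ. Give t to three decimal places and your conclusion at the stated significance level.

Let group 1 = protocol A, group 2 = protocol B. H0: μ_1 = μ_2; H1: μ_1 ≠ μ_2 (two-sample pooled-variance t-test, two-sided).
s_p² = [(27−1)·10.45² + (40−1)·9.124²]/(27+40−2) = 93.6294
t = (53.38 − 50.18)/√[93.6294·(1/27 + 1/40)] = 1.328
df = n₁ + n₂ − 2 = 65
Two-sided p-value ≈ 0.189
Since p ≈ 0.189 > α = 0.1, fail to reject H0; the evidence is not statistically significant.

t = 1.328; fail to reject H0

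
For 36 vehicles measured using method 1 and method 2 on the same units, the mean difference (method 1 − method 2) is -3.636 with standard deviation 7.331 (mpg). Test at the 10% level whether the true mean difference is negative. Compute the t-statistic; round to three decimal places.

H0: μ_d = 0; H1: μ_d < 0 (paired t-test on the differences, left-tailed).
t = d̄/(s_d/√n) = -3.636/(7.331/√36) = -2.976
df = n − 1 = 35
p-value = P(T ≤ -2.976) ≈ 0.0026
Since p ≈ 0.0026 < α = 0.1, reject H0; the data support H1.

-2.976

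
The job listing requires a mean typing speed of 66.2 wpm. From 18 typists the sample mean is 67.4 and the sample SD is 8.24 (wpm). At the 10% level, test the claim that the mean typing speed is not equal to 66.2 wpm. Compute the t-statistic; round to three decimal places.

0.618

H0: μ = 66.2; H1: μ ≠ 66.2 (one-sample t-test, two-sided).
t = (x̄ − μ₀)/(s/√n) = (67.4 − 66.2)/(8.24/√18) = 0.618
df = n − 1 = 17
Two-sided p-value ≈ 0.5449
Since p ≈ 0.5449 > α = 0.1, fail to reject H0; the evidence is not statistically significant.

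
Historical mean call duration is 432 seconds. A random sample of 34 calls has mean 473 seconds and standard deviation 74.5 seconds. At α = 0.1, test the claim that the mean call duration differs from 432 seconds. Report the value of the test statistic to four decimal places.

3.2090

H0: μ = 432; H1: μ ≠ 432 (one-sample t-test, two-sided).
t = (x̄ − μ₀)/(s/√n) = (473 − 432)/(74.5/√34) = 3.2090
df = n − 1 = 33
Two-sided p-value ≈ 0.0030
Since p ≈ 0.0030 < α = 0.1, reject H0; the data support H1.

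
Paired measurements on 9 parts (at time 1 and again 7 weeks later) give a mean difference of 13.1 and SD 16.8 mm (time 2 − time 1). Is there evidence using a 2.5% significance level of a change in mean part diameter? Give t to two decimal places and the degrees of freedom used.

t = 2.34, df = 8

H0: μ_d = 0; H1: μ_d ≠ 0 (paired t-test on the differences, two-sided).
t = d̄/(s_d/√n) = 13.1/(16.8/√9) = 2.34
df = n − 1 = 8
Two-sided p-value ≈ 0.047
Since p ≈ 0.047 > α = 0.025, fail to reject H0; the data do not provide sufficient evidence against H0.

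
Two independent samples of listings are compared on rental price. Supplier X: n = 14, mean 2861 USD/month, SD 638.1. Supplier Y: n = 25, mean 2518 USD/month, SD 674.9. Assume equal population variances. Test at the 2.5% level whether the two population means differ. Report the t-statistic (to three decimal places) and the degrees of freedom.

t = 1.552, df = 37

Let group 1 = supplier X, group 2 = supplier Y. H0: μ_1 = μ_2; H1: μ_1 ≠ μ_2 (two-sample pooled-variance t-test, two-sided).
s_p² = [(14−1)·638.1² + (25−1)·674.9²]/(14+25−2) = 438513
t = (2861 − 2518)/√[438513·(1/14 + 1/25)] = 1.552
df = n₁ + n₂ − 2 = 37
Two-sided p-value ≈ 0.1292
Since p ≈ 0.1292 > α = 0.025, fail to reject H0; the data do not provide sufficient evidence against H0.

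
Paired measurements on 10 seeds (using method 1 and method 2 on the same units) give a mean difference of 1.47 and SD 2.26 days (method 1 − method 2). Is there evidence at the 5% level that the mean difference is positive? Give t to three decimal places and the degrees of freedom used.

H0: μ_d = 0; H1: μ_d > 0 (paired t-test on the differences, right-tailed).
t = d̄/(s_d/√n) = 1.47/(2.26/√10) = 2.057
df = n − 1 = 9
p-value = P(T ≥ 2.057) ≈ 0.0349
Since p ≈ 0.0349 < α = 0.05, reject H0; the evidence is statistically significant.

t = 2.057, df = 9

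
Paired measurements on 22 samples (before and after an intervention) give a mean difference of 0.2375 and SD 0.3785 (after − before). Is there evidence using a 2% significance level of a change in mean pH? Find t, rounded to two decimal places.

H0: μ_d = 0; H1: μ_d ≠ 0 (paired t-test on the differences, two-sided).
t = d̄/(s_d/√n) = 0.2375/(0.3785/√22) = 2.94
df = n − 1 = 21
Two-sided p-value ≈ 0.008
Since p ≈ 0.008 < α = 0.02, reject H0; the data support H1.

2.94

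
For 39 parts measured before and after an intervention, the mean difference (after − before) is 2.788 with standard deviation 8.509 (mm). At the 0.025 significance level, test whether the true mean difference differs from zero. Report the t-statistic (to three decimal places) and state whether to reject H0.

H0: μ_d = 0; H1: μ_d ≠ 0 (paired t-test on the differences, two-sided).
t = d̄/(s_d/√n) = 2.788/(8.509/√39) = 2.046
df = n − 1 = 38
Two-sided p-value ≈ 0.048
Since p ≈ 0.048 > α = 0.025, fail to reject H0; the evidence is not statistically significant.

t = 2.046; fail to reject H0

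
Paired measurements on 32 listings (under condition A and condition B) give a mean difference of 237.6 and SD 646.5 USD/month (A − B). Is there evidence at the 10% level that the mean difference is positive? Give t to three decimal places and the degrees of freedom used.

t = 2.079, df = 31

H0: μ_d = 0; H1: μ_d > 0 (paired t-test on the differences, right-tailed).
t = d̄/(s_d/√n) = 237.6/(646.5/√32) = 2.079
df = n − 1 = 31
p-value = P(T ≥ 2.079) ≈ 0.0230
Since p ≈ 0.0230 < α = 0.1, reject H0; the evidence is statistically significant.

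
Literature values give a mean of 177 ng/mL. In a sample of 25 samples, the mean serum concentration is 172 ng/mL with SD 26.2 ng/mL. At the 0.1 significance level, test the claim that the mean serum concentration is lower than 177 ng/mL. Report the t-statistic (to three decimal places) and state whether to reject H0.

t = -0.954; fail to reject H0

H0: μ = 177; H1: μ < 177 (one-sample t-test, left-tailed).
t = (x̄ − μ₀)/(s/√n) = (172 − 177)/(26.2/√25) = -0.954
df = n − 1 = 24
p-value = P(T ≤ -0.954) ≈ 0.1747
Since p ≈ 0.1747 > α = 0.1, fail to reject H0; the evidence is not statistically significant.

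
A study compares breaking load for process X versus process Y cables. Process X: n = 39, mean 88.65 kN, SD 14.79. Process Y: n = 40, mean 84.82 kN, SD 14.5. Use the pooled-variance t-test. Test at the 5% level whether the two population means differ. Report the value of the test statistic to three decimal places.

Let group 1 = process X, group 2 = process Y. H0: μ_1 = μ_2; H1: μ_1 ≠ μ_2 (two-sample pooled-variance t-test, two-sided).
s_p² = [(39−1)·14.79² + (40−1)·14.5²]/(39+40−2) = 214.442
t = (88.65 − 84.82)/√[214.442·(1/39 + 1/40)] = 1.162
df = n₁ + n₂ − 2 = 77
Two-sided p-value ≈ 0.2487
Since p ≈ 0.2487 > α = 0.05, fail to reject H0; the evidence is not statistically significant.

1.162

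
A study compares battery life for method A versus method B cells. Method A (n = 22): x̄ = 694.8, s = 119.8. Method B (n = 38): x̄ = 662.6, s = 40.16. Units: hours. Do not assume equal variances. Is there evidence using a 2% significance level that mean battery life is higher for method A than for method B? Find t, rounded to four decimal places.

Let group 1 = method A, group 2 = method B. H0: μ_1 = μ_2; H1: μ_1 > μ_2 (Welch's two-sample t-test, right-tailed).
t = (x̄_1 − x̄_2)/√(s_1²/n_1 + s_2²/n_2) = (694.8 − 662.6)/√(119.8²/22 + 40.16²/38) = 1.2216
Welch–Satterthwaite df ≈ 23.76
p-value = P(T ≥ 1.2216) ≈ 0.1169
Since p ≈ 0.1169 > α = 0.02, fail to reject H0; the data do not provide sufficient evidence against H0.

1.2216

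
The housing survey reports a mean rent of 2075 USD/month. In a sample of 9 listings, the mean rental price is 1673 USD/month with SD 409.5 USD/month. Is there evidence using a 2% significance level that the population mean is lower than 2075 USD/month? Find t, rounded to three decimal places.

H0: μ = 2075; H1: μ < 2075 (one-sample t-test, left-tailed).
t = (x̄ − μ₀)/(s/√n) = (1673 − 2075)/(409.5/√9) = -2.945
df = n − 1 = 8
p-value = P(T ≤ -2.945) ≈ 0.009
Since p ≈ 0.009 < α = 0.02, reject H0; the evidence is statistically significant.

-2.945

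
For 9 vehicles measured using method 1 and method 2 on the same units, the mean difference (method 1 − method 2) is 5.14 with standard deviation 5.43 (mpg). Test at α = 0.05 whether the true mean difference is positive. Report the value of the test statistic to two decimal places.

2.84

H0: μ_d = 0; H1: μ_d > 0 (paired t-test on the differences, right-tailed).
t = d̄/(s_d/√n) = 5.14/(5.43/√9) = 2.84
df = n − 1 = 8
p-value = P(T ≥ 2.84) ≈ 0.0109
Since p ≈ 0.0109 < α = 0.05, reject H0; the data support H1.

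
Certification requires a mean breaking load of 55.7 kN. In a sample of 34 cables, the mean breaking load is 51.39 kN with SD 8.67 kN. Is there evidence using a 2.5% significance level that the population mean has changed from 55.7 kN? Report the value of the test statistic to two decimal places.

-2.90

H0: μ = 55.7; H1: μ ≠ 55.7 (one-sample t-test, two-sided).
t = (x̄ − μ₀)/(s/√n) = (51.39 − 55.7)/(8.67/√34) = -2.90
df = n − 1 = 33
Two-sided p-value ≈ 0.007
Since p ≈ 0.007 < α = 0.025, reject H0; the evidence is statistically significant.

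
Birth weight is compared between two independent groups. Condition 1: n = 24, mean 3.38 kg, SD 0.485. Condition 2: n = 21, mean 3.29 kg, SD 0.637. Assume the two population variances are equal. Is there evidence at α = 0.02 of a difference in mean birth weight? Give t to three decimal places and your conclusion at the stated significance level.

t = 0.537; fail to reject H0

Let group 1 = condition 1, group 2 = condition 2. H0: μ_1 = μ_2; H1: μ_1 ≠ μ_2 (two-sample pooled-variance t-test, two-sided).
s_p² = [(24−1)·0.485² + (21−1)·0.637²]/(24+21−2) = 0.314548
t = (3.38 − 3.29)/√[0.314548·(1/24 + 1/21)] = 0.537
df = n₁ + n₂ − 2 = 43
Two-sided p-value ≈ 0.594
Since p ≈ 0.594 > α = 0.02, fail to reject H0; the data do not provide sufficient evidence against H0.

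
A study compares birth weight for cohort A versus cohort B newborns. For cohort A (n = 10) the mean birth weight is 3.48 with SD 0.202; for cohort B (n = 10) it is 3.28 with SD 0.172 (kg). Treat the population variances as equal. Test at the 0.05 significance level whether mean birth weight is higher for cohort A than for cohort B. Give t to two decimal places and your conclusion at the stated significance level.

Let group 1 = cohort A, group 2 = cohort B. H0: μ_1 = μ_2; H1: μ_1 > μ_2 (two-sample pooled-variance t-test, right-tailed).
s_p² = [(10−1)·0.202² + (10−1)·0.172²]/(10+10−2) = 0.035194
t = (3.48 − 3.28)/√[0.035194·(1/10 + 1/10)] = 2.38
df = n₁ + n₂ − 2 = 18
p-value = P(T ≥ 2.38) ≈ 0.014
Since p ≈ 0.014 < α = 0.05, reject H0; the data support H1.

t = 2.38; reject H0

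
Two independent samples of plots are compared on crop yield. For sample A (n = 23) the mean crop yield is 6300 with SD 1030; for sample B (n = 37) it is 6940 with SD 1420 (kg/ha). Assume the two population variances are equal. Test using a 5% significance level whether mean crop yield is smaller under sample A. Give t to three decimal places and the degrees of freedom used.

t = -1.874, df = 58

Let group 1 = sample A, group 2 = sample B. H0: μ_1 = μ_2; H1: μ_1 < μ_2 (two-sample pooled-variance t-test, left-tailed).
s_p² = [(23−1)·1030² + (37−1)·1420²]/(23+37−2) = 1653970
t = (6300 − 6940)/√[1653970·(1/23 + 1/37)] = -1.874
df = n₁ + n₂ − 2 = 58
p-value = P(T ≤ -1.874) ≈ 0.033
Since p ≈ 0.033 < α = 0.05, reject H0; the data support H1.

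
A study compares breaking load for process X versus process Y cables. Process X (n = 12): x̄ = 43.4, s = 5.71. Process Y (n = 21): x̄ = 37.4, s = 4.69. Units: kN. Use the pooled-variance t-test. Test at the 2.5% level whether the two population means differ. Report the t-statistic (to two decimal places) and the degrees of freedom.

Let group 1 = process X, group 2 = process Y. H0: μ_1 = μ_2; H1: μ_1 ≠ μ_2 (two-sample pooled-variance t-test, two-sided).
s_p² = [(12−1)·5.71² + (21−1)·4.69²]/(12+21−2) = 25.7602
t = (43.4 − 37.4)/√[25.7602·(1/12 + 1/21)] = 3.27
df = n₁ + n₂ − 2 = 31
Two-sided p-value ≈ 0.003
Since p ≈ 0.003 < α = 0.025, reject H0; the data support H1.

t = 3.27, df = 31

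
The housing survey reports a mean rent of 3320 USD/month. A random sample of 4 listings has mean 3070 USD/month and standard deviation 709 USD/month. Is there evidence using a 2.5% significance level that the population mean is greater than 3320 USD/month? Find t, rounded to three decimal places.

H0: μ = 3320; H1: μ > 3320 (one-sample t-test, right-tailed).
t = (x̄ − μ₀)/(s/√n) = (3070 − 3320)/(709/√4) = -0.705
df = n − 1 = 3
p-value = P(T ≥ -0.705) ≈ 0.7343
Since p ≈ 0.7343 > α = 0.025, fail to reject H0; the data do not provide sufficient evidence against H0.

-0.705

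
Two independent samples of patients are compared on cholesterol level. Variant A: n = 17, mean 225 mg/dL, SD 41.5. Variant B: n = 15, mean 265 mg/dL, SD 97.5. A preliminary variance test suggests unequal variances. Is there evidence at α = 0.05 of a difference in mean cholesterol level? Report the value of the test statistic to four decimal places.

-1.4754

Let group 1 = variant A, group 2 = variant B. H0: μ_1 = μ_2; H1: μ_1 ≠ μ_2 (Welch's two-sample t-test, two-sided).
t = (x̄_1 − x̄_2)/√(s_1²/n_1 + s_2²/n_2) = (225 − 265)/√(41.5²/17 + 97.5²/15) = -1.4754
Welch–Satterthwaite df ≈ 18.42
Two-sided p-value ≈ 0.157
Since p ≈ 0.157 > α = 0.05, fail to reject H0; the evidence is not statistically significant.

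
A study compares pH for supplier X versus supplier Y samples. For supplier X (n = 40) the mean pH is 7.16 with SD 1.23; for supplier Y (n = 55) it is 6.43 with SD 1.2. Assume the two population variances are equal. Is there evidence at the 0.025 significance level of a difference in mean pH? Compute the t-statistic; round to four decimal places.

Let group 1 = supplier X, group 2 = supplier Y. H0: μ_1 = μ_2; H1: μ_1 ≠ μ_2 (two-sample pooled-variance t-test, two-sided).
s_p² = [(40−1)·1.23² + (55−1)·1.2²]/(40+55−2) = 1.47057
t = (7.16 − 6.43)/√[1.47057·(1/40 + 1/55)] = 2.8969
df = n₁ + n₂ − 2 = 93
Two-sided p-value ≈ 0.005
Since p ≈ 0.005 < α = 0.025, reject H0; the evidence is statistically significant.

2.8969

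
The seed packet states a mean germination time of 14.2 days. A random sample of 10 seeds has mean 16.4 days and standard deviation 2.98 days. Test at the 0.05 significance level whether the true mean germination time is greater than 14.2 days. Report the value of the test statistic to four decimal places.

H0: μ = 14.2; H1: μ > 14.2 (one-sample t-test, right-tailed).
t = (x̄ − μ₀)/(s/√n) = (16.4 − 14.2)/(2.98/√10) = 2.3346
df = n − 1 = 9
p-value = P(T ≥ 2.3346) ≈ 0.022
Since p ≈ 0.022 < α = 0.05, reject H0; the data support H1.

2.3346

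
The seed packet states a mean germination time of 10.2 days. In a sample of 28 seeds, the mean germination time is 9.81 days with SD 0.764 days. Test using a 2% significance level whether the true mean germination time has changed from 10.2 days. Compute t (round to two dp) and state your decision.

H0: μ = 10.2; H1: μ ≠ 10.2 (one-sample t-test, two-sided).
t = (x̄ − μ₀)/(s/√n) = (9.81 − 10.2)/(0.764/√28) = -2.70
df = n − 1 = 27
Two-sided p-value ≈ 0.012
Since p ≈ 0.012 < α = 0.02, reject H0; the data support H1.

t = -2.70; reject H0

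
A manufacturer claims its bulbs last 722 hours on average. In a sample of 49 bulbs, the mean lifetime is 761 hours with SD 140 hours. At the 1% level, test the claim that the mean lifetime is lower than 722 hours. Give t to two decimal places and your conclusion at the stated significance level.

H0: μ = 722; H1: μ < 722 (one-sample t-test, left-tailed).
t = (x̄ − μ₀)/(s/√n) = (761 − 722)/(140/√49) = 1.95
df = n − 1 = 48
p-value = P(T ≤ 1.95) ≈ 0.971
Since p ≈ 0.971 > α = 0.01, fail to reject H0; the evidence is not statistically significant.

t = 1.95; fail to reject H0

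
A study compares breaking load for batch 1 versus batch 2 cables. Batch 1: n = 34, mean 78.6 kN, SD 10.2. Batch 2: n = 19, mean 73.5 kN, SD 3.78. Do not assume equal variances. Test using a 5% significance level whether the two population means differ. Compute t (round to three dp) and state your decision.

t = 2.612; reject H0

Let group 1 = batch 1, group 2 = batch 2. H0: μ_1 = μ_2; H1: μ_1 ≠ μ_2 (Welch's two-sample t-test, two-sided).
t = (x̄_1 − x̄_2)/√(s_1²/n_1 + s_2²/n_2) = (78.6 − 73.5)/√(10.2²/34 + 3.78²/19) = 2.612
Welch–Satterthwaite df ≈ 46.11
Two-sided p-value ≈ 0.0121
Since p ≈ 0.0121 < α = 0.05, reject H0; the data support H1.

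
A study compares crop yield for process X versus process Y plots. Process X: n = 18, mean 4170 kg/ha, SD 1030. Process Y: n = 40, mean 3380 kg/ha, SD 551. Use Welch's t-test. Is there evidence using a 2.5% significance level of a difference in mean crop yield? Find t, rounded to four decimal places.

3.0628

Let group 1 = process X, group 2 = process Y. H0: μ_1 = μ_2; H1: μ_1 ≠ μ_2 (Welch's two-sample t-test, two-sided).
t = (x̄_1 − x̄_2)/√(s_1²/n_1 + s_2²/n_2) = (4170 − 3380)/√(1030²/18 + 551²/40) = 3.0628
Welch–Satterthwaite df ≈ 21.50
Two-sided p-value ≈ 0.006
Since p ≈ 0.006 < α = 0.025, reject H0; the evidence is statistically significant.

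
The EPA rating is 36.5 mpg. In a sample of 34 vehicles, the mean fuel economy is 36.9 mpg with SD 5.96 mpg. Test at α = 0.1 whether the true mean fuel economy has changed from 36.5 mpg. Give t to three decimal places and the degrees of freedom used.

H0: μ = 36.5; H1: μ ≠ 36.5 (one-sample t-test, two-sided).
t = (x̄ − μ₀)/(s/√n) = (36.9 − 36.5)/(5.96/√34) = 0.391
df = n − 1 = 33
Two-sided p-value ≈ 0.698
Since p ≈ 0.698 > α = 0.1, fail to reject H0; the evidence is not statistically significant.

t = 0.391, df = 33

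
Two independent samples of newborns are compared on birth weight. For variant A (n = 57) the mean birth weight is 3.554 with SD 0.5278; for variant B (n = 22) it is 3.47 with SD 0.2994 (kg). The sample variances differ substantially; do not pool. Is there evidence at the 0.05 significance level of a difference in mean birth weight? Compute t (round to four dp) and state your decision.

Let group 1 = variant A, group 2 = variant B. H0: μ_1 = μ_2; H1: μ_1 ≠ μ_2 (Welch's two-sample t-test, two-sided).
t = (x̄_1 − x̄_2)/√(s_1²/n_1 + s_2²/n_2) = (3.554 − 3.47)/√(0.5278²/57 + 0.2994²/22) = 0.8873
Welch–Satterthwaite df ≈ 65.99
Two-sided p-value ≈ 0.378
Since p ≈ 0.378 > α = 0.05, fail to reject H0; the data do not provide sufficient evidence against H0.

t = 0.8873; fail to reject H0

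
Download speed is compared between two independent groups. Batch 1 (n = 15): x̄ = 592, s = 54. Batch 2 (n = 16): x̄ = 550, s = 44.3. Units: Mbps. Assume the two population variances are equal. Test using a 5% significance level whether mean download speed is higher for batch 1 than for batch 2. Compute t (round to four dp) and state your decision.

Let group 1 = batch 1, group 2 = batch 2. H0: μ_1 = μ_2; H1: μ_1 > μ_2 (two-sample pooled-variance t-test, right-tailed).
s_p² = [(15−1)·54² + (16−1)·44.3²]/(15+16−2) = 2422.81
t = (592 − 550)/√[2422.81·(1/15 + 1/16)] = 2.3742
df = n₁ + n₂ − 2 = 29
p-value = P(T ≥ 2.3742) ≈ 0.012
Since p ≈ 0.012 < α = 0.05, reject H0; the data support H1.

t = 2.3742; reject H0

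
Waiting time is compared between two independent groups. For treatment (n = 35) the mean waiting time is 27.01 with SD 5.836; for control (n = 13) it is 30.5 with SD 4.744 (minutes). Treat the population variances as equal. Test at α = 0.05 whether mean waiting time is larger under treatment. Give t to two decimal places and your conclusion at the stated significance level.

Let group 1 = treatment, group 2 = control. H0: μ_1 = μ_2; H1: μ_1 > μ_2 (two-sample pooled-variance t-test, right-tailed).
s_p² = [(35−1)·5.836² + (13−1)·4.744²]/(35+13−2) = 31.045
t = (27.01 − 30.5)/√[31.045·(1/35 + 1/13)] = -1.93
df = n₁ + n₂ − 2 = 46
p-value = P(T ≥ -1.93) ≈ 0.9700
Since p ≈ 0.9700 > α = 0.05, fail to reject H0; the evidence is not statistically significant.

t = -1.93; fail to reject H0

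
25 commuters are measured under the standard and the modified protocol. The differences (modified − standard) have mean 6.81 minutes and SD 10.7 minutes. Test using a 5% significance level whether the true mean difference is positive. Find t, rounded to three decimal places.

H0: μ_d = 0; H1: μ_d > 0 (paired t-test on the differences, right-tailed).
t = d̄/(s_d/√n) = 6.81/(10.7/√25) = 3.182
df = n − 1 = 24
p-value = P(T ≥ 3.182) ≈ 0.0020
Since p ≈ 0.0020 < α = 0.05, reject H0; the data support H1.

3.182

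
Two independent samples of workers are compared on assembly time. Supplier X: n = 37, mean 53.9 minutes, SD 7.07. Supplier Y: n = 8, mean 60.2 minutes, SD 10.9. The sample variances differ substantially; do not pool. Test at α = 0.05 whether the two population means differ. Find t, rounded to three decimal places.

Let group 1 = supplier X, group 2 = supplier Y. H0: μ_1 = μ_2; H1: μ_1 ≠ μ_2 (Welch's two-sample t-test, two-sided).
t = (x̄_1 − x̄_2)/√(s_1²/n_1 + s_2²/n_2) = (53.9 − 60.2)/√(7.07²/37 + 10.9²/8) = -1.565
Welch–Satterthwaite df ≈ 8.32
Two-sided p-value ≈ 0.155
Since p ≈ 0.155 > α = 0.05, fail to reject H0; the evidence is not statistically significant.

-1.565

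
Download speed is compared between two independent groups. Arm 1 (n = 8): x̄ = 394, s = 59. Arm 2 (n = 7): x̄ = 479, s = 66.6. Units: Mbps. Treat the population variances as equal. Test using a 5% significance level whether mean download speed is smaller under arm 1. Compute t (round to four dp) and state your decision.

Let group 1 = arm 1, group 2 = arm 2. H0: μ_1 = μ_2; H1: μ_1 < μ_2 (two-sample pooled-variance t-test, left-tailed).
s_p² = [(8−1)·59² + (7−1)·66.6²]/(8+7−2) = 3921.57
t = (394 − 479)/√[3921.57·(1/8 + 1/7)] = -2.6226
df = n₁ + n₂ − 2 = 13
p-value = P(T ≤ -2.6226) ≈ 0.011
Since p ≈ 0.011 < α = 0.05, reject H0; the data support H1.

t = -2.6226; reject H0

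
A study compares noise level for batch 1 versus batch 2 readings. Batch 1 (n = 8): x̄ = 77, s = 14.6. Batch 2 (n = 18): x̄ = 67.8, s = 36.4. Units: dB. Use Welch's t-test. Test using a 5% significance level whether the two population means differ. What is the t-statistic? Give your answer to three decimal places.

Let group 1 = batch 1, group 2 = batch 2. H0: μ_1 = μ_2; H1: μ_1 ≠ μ_2 (Welch's two-sample t-test, two-sided).
t = (x̄_1 − x̄_2)/√(s_1²/n_1 + s_2²/n_2) = (77 − 67.8)/√(14.6²/8 + 36.4²/18) = 0.919
Welch–Satterthwaite df ≈ 23.92
Two-sided p-value ≈ 0.3674
Since p ≈ 0.3674 > α = 0.05, fail to reject H0; the data do not provide sufficient evidence against H0.

0.919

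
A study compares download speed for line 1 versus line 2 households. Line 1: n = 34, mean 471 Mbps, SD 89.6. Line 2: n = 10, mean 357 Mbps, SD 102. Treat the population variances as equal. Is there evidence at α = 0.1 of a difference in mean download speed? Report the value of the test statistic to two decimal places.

3.43

Let group 1 = line 1, group 2 = line 2. H0: μ_1 = μ_2; H1: μ_1 ≠ μ_2 (two-sample pooled-variance t-test, two-sided).
s_p² = [(34−1)·89.6² + (10−1)·102²]/(34+10−2) = 8537.27
t = (471 − 357)/√[8537.27·(1/34 + 1/10)] = 3.43
df = n₁ + n₂ − 2 = 42
Two-sided p-value ≈ 0.001
Since p ≈ 0.001 < α = 0.1, reject H0; the data support H1.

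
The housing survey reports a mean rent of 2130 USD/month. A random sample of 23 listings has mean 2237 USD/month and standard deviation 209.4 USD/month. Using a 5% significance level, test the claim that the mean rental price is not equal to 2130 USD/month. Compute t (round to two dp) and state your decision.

t = 2.45; reject H0

H0: μ = 2130; H1: μ ≠ 2130 (one-sample t-test, two-sided).
t = (x̄ − μ₀)/(s/√n) = (2237 − 2130)/(209.4/√23) = 2.45
df = n − 1 = 22
Two-sided p-value ≈ 0.0227
Since p ≈ 0.0227 < α = 0.05, reject H0; the data support H1.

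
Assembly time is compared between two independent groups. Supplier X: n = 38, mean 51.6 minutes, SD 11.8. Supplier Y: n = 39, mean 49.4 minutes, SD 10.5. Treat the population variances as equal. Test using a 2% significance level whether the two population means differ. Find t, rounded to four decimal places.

0.8648

Let group 1 = supplier X, group 2 = supplier Y. H0: μ_1 = μ_2; H1: μ_1 ≠ μ_2 (two-sample pooled-variance t-test, two-sided).
s_p² = [(38−1)·11.8² + (39−1)·10.5²]/(38+39−2) = 124.552
t = (51.6 − 49.4)/√[124.552·(1/38 + 1/39)] = 0.8648
df = n₁ + n₂ − 2 = 75
Two-sided p-value ≈ 0.390
Since p ≈ 0.390 > α = 0.02, fail to reject H0; the data do not provide sufficient evidence against H0.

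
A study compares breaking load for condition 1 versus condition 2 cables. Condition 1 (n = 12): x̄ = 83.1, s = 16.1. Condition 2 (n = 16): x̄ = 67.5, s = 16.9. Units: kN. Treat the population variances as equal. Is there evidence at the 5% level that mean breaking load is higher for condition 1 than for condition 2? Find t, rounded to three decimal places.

2.466

Let group 1 = condition 1, group 2 = condition 2. H0: μ_1 = μ_2; H1: μ_1 > μ_2 (two-sample pooled-variance t-test, right-tailed).
s_p² = [(12−1)·16.1² + (16−1)·16.9²]/(12+16−2) = 274.441
t = (83.1 − 67.5)/√[274.441·(1/12 + 1/16)] = 2.466
df = n₁ + n₂ − 2 = 26
p-value = P(T ≥ 2.466) ≈ 0.010
Since p ≈ 0.010 < α = 0.05, reject H0; the data support H1.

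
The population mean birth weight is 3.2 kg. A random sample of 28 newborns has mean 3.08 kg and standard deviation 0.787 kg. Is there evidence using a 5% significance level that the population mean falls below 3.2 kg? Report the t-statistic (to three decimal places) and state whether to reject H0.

t = -0.807; fail to reject H0

H0: μ = 3.2; H1: μ < 3.2 (one-sample t-test, left-tailed).
t = (x̄ − μ₀)/(s/√n) = (3.08 − 3.2)/(0.787/√28) = -0.807
df = n − 1 = 27
p-value = P(T ≤ -0.807) ≈ 0.2134
Since p ≈ 0.2134 > α = 0.05, fail to reject H0; the evidence is not statistically significant.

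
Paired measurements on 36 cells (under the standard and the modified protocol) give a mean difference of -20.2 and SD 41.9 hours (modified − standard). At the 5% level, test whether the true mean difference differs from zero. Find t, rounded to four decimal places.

-2.8926

H0: μ_d = 0; H1: μ_d ≠ 0 (paired t-test on the differences, two-sided).
t = d̄/(s_d/√n) = -20.2/(41.9/√36) = -2.8926
df = n − 1 = 35
Two-sided p-value ≈ 0.0065
Since p ≈ 0.0065 < α = 0.05, reject H0; the evidence is statistically significant.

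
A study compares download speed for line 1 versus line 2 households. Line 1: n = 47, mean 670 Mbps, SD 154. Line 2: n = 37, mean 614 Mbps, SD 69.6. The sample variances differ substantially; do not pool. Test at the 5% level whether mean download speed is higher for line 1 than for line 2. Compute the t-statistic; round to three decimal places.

Let group 1 = line 1, group 2 = line 2. H0: μ_1 = μ_2; H1: μ_1 > μ_2 (Welch's two-sample t-test, right-tailed).
t = (x̄_1 − x̄_2)/√(s_1²/n_1 + s_2²/n_2) = (670 − 614)/√(154²/47 + 69.6²/37) = 2.221
Welch–Satterthwaite df ≈ 67.19
p-value = P(T ≥ 2.221) ≈ 0.0148
Since p ≈ 0.0148 < α = 0.05, reject H0; the data support H1.

2.221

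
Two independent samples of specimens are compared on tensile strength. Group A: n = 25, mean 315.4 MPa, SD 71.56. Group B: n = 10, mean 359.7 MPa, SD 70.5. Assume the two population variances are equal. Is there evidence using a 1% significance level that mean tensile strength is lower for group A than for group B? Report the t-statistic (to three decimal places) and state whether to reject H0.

t = -1.661; fail to reject H0

Let group 1 = group A, group 2 = group B. H0: μ_1 = μ_2; H1: μ_1 < μ_2 (two-sample pooled-variance t-test, left-tailed).
s_p² = [(25−1)·71.56² + (10−1)·70.5²]/(25+10−2) = 5079.77
t = (315.4 − 359.7)/√[5079.77·(1/25 + 1/10)] = -1.661
df = n₁ + n₂ − 2 = 33
p-value = P(T ≤ -1.661) ≈ 0.0531
Since p ≈ 0.0531 > α = 0.01, fail to reject H0; the evidence is not statistically significant.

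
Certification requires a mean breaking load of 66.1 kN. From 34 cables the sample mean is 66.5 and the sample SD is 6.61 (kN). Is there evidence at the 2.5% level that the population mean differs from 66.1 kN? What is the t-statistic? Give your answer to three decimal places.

H0: μ = 66.1; H1: μ ≠ 66.1 (one-sample t-test, two-sided).
t = (x̄ − μ₀)/(s/√n) = (66.5 − 66.1)/(6.61/√34) = 0.353
df = n − 1 = 33
Two-sided p-value ≈ 0.7264
Since p ≈ 0.7264 > α = 0.025, fail to reject H0; the data do not provide sufficient evidence against H0.

0.353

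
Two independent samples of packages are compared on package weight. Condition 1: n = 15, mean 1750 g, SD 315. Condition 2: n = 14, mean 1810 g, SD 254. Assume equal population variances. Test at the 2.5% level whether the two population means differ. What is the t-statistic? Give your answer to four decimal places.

-0.5621

Let group 1 = condition 1, group 2 = condition 2. H0: μ_1 = μ_2; H1: μ_1 ≠ μ_2 (two-sample pooled-variance t-test, two-sided).
s_p² = [(15−1)·315² + (14−1)·254²]/(15+14−2) = 82513.3
t = (1750 − 1810)/√[82513.3·(1/15 + 1/14)] = -0.5621
df = n₁ + n₂ − 2 = 27
Two-sided p-value ≈ 0.579
Since p ≈ 0.579 > α = 0.025, fail to reject H0; the data do not provide sufficient evidence against H0.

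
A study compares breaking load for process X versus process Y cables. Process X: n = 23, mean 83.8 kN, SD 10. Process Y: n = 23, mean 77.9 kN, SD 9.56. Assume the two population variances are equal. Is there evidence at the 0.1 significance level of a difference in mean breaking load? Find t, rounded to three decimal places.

Let group 1 = process X, group 2 = process Y. H0: μ_1 = μ_2; H1: μ_1 ≠ μ_2 (two-sample pooled-variance t-test, two-sided).
s_p² = [(23−1)·10² + (23−1)·9.56²]/(23+23−2) = 95.6968
t = (83.8 − 77.9)/√[95.6968·(1/23 + 1/23)] = 2.045
df = n₁ + n₂ − 2 = 44
Two-sided p-value ≈ 0.0468
Since p ≈ 0.0468 < α = 0.1, reject H0; the data support H1.

2.045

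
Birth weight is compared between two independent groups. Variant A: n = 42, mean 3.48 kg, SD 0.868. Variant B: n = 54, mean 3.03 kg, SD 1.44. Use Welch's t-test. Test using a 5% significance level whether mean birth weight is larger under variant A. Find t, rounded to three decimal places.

1.896

Let group 1 = variant A, group 2 = variant B. H0: μ_1 = μ_2; H1: μ_1 > μ_2 (Welch's two-sample t-test, right-tailed).
t = (x̄_1 − x̄_2)/√(s_1²/n_1 + s_2²/n_2) = (3.48 − 3.03)/√(0.868²/42 + 1.44²/54) = 1.896
Welch–Satterthwaite df ≈ 88.98
p-value = P(T ≥ 1.896) ≈ 0.0306
Since p ≈ 0.0306 < α = 0.05, reject H0; the data support H1.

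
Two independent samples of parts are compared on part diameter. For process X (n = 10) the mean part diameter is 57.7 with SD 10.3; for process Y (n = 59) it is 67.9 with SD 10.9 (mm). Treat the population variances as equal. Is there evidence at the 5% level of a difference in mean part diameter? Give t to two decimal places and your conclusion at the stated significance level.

t = -2.76; reject H0

Let group 1 = process X, group 2 = process Y. H0: μ_1 = μ_2; H1: μ_1 ≠ μ_2 (two-sample pooled-variance t-test, two-sided).
s_p² = [(10−1)·10.3² + (59−1)·10.9²]/(10+59−2) = 117.101
t = (57.7 − 67.9)/√[117.101·(1/10 + 1/59)] = -2.76
df = n₁ + n₂ − 2 = 67
Two-sided p-value ≈ 0.008
Since p ≈ 0.008 < α = 0.05, reject H0; the evidence is statistically significant.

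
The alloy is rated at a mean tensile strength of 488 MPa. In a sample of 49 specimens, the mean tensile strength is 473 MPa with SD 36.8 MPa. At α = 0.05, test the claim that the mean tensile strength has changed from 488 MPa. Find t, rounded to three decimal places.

H0: μ = 488; H1: μ ≠ 488 (one-sample t-test, two-sided).
t = (x̄ − μ₀)/(s/√n) = (473 − 488)/(36.8/√49) = -2.853
df = n − 1 = 48
Two-sided p-value ≈ 0.0064
Since p ≈ 0.0064 < α = 0.05, reject H0; the data support H1.

-2.853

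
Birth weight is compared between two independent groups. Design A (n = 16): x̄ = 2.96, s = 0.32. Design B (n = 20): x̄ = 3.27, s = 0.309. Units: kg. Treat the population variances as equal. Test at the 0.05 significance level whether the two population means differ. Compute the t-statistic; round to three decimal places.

-2.944

Let group 1 = design A, group 2 = design B. H0: μ_1 = μ_2; H1: μ_1 ≠ μ_2 (two-sample pooled-variance t-test, two-sided).
s_p² = [(16−1)·0.32² + (20−1)·0.309²]/(16+20−2) = 0.0985335
t = (2.96 − 3.27)/√[0.0985335·(1/16 + 1/20)] = -2.944
df = n₁ + n₂ − 2 = 34
Two-sided p-value ≈ 0.0058
Since p ≈ 0.0058 < α = 0.05, reject H0; the data support H1.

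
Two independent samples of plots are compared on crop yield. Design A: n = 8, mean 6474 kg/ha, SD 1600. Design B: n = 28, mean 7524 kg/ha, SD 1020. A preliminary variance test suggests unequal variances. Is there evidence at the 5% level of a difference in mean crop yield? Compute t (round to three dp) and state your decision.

Let group 1 = design A, group 2 = design B. H0: μ_1 = μ_2; H1: μ_1 ≠ μ_2 (Welch's two-sample t-test, two-sided).
t = (x̄_1 − x̄_2)/√(s_1²/n_1 + s_2²/n_2) = (6474 − 7524)/√(1600²/8 + 1020²/28) = -1.757
Welch–Satterthwaite df ≈ 8.69
Two-sided p-value ≈ 0.1140
Since p ≈ 0.1140 > α = 0.05, fail to reject H0; the evidence is not statistically significant.

t = -1.757; fail to reject H0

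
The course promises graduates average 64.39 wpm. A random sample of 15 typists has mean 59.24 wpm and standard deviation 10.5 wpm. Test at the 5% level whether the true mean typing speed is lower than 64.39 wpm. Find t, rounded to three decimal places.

-1.900

H0: μ = 64.39; H1: μ < 64.39 (one-sample t-test, left-tailed).
t = (x̄ − μ₀)/(s/√n) = (59.24 − 64.39)/(10.5/√15) = -1.900
df = n − 1 = 14
p-value = P(T ≤ -1.900) ≈ 0.039
Since p ≈ 0.039 < α = 0.05, reject H0; the data support H1.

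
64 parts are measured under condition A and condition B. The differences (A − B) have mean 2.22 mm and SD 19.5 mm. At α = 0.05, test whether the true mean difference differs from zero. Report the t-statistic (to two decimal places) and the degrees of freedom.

H0: μ_d = 0; H1: μ_d ≠ 0 (paired t-test on the differences, two-sided).
t = d̄/(s_d/√n) = 2.22/(19.5/√64) = 0.91
df = n − 1 = 63
Two-sided p-value ≈ 0.3659
Since p ≈ 0.3659 > α = 0.05, fail to reject H0; the evidence is not statistically significant.

t = 0.91, df = 63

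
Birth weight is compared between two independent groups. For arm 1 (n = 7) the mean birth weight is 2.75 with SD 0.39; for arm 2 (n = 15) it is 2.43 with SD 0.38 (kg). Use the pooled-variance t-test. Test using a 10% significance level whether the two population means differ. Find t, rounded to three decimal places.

1.825

Let group 1 = arm 1, group 2 = arm 2. H0: μ_1 = μ_2; H1: μ_1 ≠ μ_2 (two-sample pooled-variance t-test, two-sided).
s_p² = [(7−1)·0.39² + (15−1)·0.38²]/(7+15−2) = 0.14671
t = (2.75 − 2.43)/√[0.14671·(1/7 + 1/15)] = 1.825
df = n₁ + n₂ − 2 = 20
Two-sided p-value ≈ 0.083
Since p ≈ 0.083 < α = 0.1, reject H0; the data support H1.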